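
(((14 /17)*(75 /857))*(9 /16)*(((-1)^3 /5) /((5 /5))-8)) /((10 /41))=-317709 /233104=-1.36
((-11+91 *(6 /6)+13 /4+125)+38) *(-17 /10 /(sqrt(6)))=-3349 *sqrt(6) /48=-170.90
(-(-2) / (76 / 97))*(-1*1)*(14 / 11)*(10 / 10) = -679 / 209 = -3.25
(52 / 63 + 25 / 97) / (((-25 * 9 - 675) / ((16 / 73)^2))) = -0.00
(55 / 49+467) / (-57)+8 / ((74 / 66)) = -37118 / 34447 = -1.08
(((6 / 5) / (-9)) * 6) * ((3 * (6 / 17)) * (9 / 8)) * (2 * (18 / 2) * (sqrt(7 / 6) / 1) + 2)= -243 * sqrt(42) / 85 - 162 / 85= -20.43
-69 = -69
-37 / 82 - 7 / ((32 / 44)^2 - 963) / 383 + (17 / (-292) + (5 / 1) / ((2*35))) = -233885799213 / 533996657684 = -0.44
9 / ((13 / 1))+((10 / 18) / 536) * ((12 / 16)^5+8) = 45006259 / 64217088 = 0.70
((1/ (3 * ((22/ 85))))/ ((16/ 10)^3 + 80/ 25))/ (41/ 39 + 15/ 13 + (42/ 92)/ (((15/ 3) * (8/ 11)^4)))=4066400000/ 58317181593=0.07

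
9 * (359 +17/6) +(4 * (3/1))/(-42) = 45587/14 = 3256.21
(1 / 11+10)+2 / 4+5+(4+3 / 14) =1525 / 77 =19.81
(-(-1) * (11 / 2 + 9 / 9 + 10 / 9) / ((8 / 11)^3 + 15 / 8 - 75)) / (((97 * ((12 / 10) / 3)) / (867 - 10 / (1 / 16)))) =-1289193290 / 676172547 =-1.91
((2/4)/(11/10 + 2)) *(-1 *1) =-5/31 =-0.16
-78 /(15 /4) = -104 /5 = -20.80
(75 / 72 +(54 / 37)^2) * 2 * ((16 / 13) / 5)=1.56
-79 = -79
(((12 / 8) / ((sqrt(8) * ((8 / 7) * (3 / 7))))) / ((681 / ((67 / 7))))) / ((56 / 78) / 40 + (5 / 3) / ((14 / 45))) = 0.00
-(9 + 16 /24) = -29 /3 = -9.67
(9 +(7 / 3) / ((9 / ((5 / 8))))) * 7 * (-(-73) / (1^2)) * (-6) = -1011269 / 36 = -28090.81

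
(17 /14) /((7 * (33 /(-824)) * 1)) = -7004 /1617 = -4.33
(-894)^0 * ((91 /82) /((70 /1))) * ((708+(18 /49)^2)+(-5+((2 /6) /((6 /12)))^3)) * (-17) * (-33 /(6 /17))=1884566454199 /106316280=17726.04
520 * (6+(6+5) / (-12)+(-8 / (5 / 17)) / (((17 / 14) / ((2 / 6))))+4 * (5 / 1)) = 27482 / 3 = 9160.67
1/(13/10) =10/13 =0.77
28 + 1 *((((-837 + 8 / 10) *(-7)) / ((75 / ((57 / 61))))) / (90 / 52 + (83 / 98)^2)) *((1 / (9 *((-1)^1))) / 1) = 517873884304 / 20975025375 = 24.69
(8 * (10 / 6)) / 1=40 / 3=13.33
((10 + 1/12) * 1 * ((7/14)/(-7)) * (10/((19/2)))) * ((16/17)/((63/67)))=-324280/427329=-0.76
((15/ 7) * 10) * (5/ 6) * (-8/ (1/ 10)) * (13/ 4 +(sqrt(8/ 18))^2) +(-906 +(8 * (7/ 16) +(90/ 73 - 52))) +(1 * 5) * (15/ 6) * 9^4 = 49788416/ 657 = 75781.46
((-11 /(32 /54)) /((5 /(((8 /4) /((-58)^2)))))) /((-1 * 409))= 297 /55035040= 0.00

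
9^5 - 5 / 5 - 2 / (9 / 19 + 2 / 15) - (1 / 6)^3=2206382371 / 37368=59044.70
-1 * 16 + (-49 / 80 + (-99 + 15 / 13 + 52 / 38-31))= -2847223 / 19760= -144.09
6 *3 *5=90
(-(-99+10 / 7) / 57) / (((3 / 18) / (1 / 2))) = 683 / 133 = 5.14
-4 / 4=-1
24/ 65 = 0.37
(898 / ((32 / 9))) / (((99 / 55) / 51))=114495 / 16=7155.94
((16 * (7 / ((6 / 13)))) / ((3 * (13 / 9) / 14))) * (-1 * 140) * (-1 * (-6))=-658560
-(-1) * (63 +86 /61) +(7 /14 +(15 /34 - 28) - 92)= -56671 /1037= -54.65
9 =9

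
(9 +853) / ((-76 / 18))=-3879 / 19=-204.16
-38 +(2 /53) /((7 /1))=-37.99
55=55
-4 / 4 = -1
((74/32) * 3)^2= 12321/256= 48.13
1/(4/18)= 9/2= 4.50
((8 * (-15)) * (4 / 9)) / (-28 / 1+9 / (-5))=800 / 447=1.79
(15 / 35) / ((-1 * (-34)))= 3 / 238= 0.01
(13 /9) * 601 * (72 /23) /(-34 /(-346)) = 10813192 /391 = 27655.22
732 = 732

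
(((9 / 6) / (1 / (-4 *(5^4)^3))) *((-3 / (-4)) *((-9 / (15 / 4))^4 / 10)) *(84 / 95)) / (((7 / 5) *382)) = -21870000000 / 3629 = -6026453.57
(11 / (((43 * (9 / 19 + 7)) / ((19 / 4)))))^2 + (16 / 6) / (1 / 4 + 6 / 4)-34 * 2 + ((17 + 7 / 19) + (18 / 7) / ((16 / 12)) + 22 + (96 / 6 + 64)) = 13054529569895 / 238016178624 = 54.85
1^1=1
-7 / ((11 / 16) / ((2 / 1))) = -224 / 11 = -20.36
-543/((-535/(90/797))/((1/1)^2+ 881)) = 8620668/85279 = 101.09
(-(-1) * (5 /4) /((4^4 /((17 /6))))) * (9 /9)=85 /6144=0.01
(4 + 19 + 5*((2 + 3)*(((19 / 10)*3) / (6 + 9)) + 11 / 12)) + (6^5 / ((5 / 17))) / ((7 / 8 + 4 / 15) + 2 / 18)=21140.91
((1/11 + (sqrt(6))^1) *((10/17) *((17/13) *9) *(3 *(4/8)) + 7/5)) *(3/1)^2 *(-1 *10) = -13788 *sqrt(6)/13 - 13788/143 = -2694.39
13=13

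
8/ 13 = 0.62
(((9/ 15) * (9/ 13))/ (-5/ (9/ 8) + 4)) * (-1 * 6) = 729/ 130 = 5.61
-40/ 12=-10/ 3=-3.33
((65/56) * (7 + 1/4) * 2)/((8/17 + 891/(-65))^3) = -2543303498125/350496597906896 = -0.01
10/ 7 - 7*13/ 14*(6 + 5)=-981/ 14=-70.07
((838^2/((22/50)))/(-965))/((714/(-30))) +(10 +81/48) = 328140719/4042192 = 81.18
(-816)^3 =-543338496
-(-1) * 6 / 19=6 / 19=0.32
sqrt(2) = 1.41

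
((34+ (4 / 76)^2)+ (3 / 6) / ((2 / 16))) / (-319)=-13719 / 115159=-0.12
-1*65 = -65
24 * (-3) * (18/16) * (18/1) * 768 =-1119744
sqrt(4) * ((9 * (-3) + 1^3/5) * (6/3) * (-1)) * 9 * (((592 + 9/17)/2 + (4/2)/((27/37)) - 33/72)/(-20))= -14689951/1020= -14401.91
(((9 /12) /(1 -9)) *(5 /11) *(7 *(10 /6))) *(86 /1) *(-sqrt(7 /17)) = 7525 *sqrt(119) /2992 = 27.44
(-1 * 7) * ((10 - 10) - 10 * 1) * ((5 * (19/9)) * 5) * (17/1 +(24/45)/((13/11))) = 22629950/351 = 64472.79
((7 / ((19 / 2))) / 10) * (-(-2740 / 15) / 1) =3836 / 285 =13.46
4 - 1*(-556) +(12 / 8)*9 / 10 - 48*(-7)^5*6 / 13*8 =774612511 / 260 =2979278.89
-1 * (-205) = 205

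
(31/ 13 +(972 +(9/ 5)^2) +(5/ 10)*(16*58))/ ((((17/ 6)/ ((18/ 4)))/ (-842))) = -10651515552/ 5525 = -1927876.12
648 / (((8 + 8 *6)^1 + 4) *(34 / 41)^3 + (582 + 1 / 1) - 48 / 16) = 11165202 / 10583105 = 1.06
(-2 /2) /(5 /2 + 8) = -2 /21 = -0.10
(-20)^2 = 400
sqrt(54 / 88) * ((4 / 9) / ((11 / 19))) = 38 * sqrt(33) / 363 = 0.60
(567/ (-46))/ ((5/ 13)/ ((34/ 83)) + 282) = -125307/ 2876357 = -0.04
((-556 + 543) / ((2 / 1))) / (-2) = 13 / 4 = 3.25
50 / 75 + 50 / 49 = 248 / 147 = 1.69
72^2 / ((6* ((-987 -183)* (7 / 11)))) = -528 / 455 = -1.16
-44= -44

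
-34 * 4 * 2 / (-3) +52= 428 / 3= 142.67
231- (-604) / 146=17165 / 73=235.14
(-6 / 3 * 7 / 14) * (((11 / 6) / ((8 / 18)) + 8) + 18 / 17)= -1793 / 136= -13.18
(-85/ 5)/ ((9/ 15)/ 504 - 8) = 14280/ 6719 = 2.13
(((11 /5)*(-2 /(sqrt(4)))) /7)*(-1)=11 /35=0.31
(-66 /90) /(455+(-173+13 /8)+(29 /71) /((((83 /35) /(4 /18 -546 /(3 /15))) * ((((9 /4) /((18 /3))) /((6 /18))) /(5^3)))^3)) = 1106814456 /1289844200959571926931705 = 0.00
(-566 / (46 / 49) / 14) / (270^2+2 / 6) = -849 / 1437178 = -0.00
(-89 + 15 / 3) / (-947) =84 / 947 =0.09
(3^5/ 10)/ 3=8.10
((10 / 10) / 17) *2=2 / 17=0.12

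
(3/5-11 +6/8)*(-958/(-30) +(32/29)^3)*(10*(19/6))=-44641511617/4390020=-10168.86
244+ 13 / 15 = 3673 / 15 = 244.87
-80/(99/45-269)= 0.30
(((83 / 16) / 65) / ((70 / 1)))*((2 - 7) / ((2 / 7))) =-0.02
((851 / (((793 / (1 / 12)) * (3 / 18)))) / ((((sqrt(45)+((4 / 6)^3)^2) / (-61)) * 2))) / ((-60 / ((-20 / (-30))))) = -551448 / 1554198685+150752097 * sqrt(5) / 12433589480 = 0.03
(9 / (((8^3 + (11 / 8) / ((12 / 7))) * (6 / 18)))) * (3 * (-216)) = -1679616 / 49229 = -34.12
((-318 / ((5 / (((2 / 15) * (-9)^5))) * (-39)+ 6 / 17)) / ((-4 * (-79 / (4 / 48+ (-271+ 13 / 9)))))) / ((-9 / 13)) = -253317051 / 244268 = -1037.05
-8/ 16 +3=5/ 2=2.50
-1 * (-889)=889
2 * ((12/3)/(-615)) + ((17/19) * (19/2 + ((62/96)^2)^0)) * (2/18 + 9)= 85.58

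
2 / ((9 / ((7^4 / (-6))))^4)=33232930569601 / 4251528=7816702.74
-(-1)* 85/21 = 85/21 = 4.05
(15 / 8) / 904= 15 / 7232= 0.00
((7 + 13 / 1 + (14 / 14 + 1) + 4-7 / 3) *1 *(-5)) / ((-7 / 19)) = 6745 / 21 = 321.19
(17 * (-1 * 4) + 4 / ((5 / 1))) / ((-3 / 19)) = 2128 / 5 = 425.60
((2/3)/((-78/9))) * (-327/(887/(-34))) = -11118/11531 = -0.96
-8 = -8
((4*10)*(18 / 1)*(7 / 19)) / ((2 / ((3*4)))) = 30240 / 19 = 1591.58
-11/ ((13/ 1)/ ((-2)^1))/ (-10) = -11/ 65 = -0.17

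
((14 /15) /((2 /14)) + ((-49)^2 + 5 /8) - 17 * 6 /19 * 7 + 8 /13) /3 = 70282213 /88920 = 790.40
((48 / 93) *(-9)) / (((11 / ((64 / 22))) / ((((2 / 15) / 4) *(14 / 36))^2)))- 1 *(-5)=37977307 / 7595775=5.00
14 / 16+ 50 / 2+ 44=559 / 8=69.88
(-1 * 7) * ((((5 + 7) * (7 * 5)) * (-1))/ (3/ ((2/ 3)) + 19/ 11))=64680/ 137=472.12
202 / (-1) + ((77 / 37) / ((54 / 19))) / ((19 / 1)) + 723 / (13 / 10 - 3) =-627.26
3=3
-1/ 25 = -0.04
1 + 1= 2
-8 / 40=-1 / 5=-0.20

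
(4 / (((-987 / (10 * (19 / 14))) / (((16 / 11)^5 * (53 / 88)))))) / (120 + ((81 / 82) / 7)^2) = -17749948497920 / 9877620070901781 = -0.00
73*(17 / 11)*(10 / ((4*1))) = 6205 / 22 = 282.05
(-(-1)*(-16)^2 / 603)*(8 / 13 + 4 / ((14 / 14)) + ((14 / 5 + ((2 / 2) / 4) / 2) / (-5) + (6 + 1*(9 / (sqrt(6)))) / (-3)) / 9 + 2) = 4738528 / 1763775 - 128*sqrt(6) / 5427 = 2.63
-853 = -853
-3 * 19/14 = -57/14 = -4.07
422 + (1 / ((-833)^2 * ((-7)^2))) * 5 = 14348236747 / 34000561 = 422.00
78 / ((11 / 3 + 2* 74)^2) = 0.00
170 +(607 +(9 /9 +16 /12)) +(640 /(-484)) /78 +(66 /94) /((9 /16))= 57707922 /73931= 780.56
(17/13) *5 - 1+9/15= 399/65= 6.14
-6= -6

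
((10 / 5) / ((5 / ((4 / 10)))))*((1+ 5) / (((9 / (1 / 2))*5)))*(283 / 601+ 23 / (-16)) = -1859 / 180300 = -0.01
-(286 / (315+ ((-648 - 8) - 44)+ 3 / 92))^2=-692321344 / 1254363889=-0.55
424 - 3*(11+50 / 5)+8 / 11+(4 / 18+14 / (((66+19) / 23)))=3077683 / 8415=365.74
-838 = -838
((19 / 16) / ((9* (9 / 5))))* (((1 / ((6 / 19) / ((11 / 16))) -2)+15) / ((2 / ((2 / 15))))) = 27683 / 373248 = 0.07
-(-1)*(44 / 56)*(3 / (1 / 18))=297 / 7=42.43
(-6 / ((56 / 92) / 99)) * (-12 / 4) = 20493 / 7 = 2927.57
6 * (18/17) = 108/17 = 6.35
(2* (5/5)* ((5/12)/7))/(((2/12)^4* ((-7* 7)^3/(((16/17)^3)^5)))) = -1245155224975394734080/2357328467109548227614599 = -0.00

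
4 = 4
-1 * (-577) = 577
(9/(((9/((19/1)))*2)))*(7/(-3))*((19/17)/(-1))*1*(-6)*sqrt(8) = -5054*sqrt(2)/17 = -420.44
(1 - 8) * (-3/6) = 7/2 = 3.50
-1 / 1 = -1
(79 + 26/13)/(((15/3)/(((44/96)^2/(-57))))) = -363/6080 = -0.06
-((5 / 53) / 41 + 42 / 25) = -91391 / 54325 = -1.68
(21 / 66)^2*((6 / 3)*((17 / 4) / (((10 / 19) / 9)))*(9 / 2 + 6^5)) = 2216555523 / 19360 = 114491.50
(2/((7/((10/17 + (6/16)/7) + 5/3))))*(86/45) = 283499/224910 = 1.26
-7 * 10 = -70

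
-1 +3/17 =-14/17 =-0.82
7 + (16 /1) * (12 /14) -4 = 117 /7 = 16.71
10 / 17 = 0.59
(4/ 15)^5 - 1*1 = -1.00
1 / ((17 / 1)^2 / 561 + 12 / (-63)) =77 / 25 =3.08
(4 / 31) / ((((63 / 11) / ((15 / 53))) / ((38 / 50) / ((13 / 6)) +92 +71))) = 1.04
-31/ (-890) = 31/ 890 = 0.03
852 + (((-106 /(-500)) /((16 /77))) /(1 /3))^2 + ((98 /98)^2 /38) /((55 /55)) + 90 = 289223929931 /304000000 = 951.39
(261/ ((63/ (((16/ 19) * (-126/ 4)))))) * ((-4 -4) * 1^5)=16704/ 19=879.16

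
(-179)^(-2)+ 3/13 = 96136/416533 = 0.23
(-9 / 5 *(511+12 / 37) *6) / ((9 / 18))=-2043252 / 185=-11044.61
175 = 175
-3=-3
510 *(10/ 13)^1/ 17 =300/ 13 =23.08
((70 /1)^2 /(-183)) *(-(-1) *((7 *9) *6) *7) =-4321800 /61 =-70849.18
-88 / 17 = -5.18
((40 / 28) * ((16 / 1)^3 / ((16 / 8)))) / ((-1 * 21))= -20480 / 147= -139.32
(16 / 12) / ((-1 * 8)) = -1 / 6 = -0.17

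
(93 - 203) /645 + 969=124979 /129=968.83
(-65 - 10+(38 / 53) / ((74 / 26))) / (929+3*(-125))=-146581 / 1086394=-0.13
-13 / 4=-3.25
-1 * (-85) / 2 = 85 / 2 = 42.50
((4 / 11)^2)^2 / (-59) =-256 / 863819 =-0.00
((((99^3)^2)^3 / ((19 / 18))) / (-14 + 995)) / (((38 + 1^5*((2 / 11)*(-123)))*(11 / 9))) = 42169403911439190873663480000000.00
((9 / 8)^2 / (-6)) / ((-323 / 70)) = 945 / 20672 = 0.05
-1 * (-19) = 19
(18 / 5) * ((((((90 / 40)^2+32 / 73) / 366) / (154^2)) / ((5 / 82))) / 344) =31611 / 290631421696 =0.00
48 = 48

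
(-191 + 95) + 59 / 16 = -1477 / 16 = -92.31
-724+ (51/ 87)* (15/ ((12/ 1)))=-83899/ 116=-723.27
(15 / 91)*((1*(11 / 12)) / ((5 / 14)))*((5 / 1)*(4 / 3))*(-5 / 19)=-550 / 741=-0.74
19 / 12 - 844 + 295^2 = 1034191 / 12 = 86182.58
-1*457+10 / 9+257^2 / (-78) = -304825 / 234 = -1302.67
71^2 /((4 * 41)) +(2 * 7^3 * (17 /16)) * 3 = 2217.36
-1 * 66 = -66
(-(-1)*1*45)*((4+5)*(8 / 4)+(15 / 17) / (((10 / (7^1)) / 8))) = 17550 / 17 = 1032.35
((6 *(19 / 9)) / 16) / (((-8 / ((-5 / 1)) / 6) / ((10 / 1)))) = 475 / 16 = 29.69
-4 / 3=-1.33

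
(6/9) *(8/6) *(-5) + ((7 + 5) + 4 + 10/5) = 122/9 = 13.56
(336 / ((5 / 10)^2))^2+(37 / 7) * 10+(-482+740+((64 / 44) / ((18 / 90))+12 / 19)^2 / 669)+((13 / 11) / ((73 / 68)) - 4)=26978151274167256 / 14932742979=1806644.05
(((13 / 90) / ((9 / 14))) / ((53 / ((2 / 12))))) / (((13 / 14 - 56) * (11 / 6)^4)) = -10192 / 8974127745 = -0.00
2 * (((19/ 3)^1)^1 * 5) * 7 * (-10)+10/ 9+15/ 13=-518435/ 117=-4431.07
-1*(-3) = 3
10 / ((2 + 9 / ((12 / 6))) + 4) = 20 / 21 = 0.95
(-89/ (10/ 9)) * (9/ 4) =-7209/ 40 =-180.22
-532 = -532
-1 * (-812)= 812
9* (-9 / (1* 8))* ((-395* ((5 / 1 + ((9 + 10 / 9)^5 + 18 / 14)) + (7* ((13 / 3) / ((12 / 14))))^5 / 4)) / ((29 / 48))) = 97401633131413795 / 1052352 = 92556134384.14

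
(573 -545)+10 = 38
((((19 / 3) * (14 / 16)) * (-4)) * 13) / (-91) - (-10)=79 / 6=13.17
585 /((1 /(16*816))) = 7637760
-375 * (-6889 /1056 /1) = 861125 /352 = 2446.38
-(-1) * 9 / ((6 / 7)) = 21 / 2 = 10.50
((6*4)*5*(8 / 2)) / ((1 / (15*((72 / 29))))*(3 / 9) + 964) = 1555200 / 3123389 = 0.50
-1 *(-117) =117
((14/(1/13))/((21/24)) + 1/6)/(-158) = -1.32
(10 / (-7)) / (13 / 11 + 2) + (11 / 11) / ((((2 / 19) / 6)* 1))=2771 / 49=56.55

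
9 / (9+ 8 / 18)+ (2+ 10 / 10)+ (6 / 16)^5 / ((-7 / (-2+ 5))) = 77008371 / 19496960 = 3.95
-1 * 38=-38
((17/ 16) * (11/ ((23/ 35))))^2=42837025/ 135424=316.32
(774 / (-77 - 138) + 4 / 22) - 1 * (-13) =527 / 55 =9.58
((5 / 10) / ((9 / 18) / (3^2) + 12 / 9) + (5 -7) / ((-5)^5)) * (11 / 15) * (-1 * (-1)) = 12397 / 46875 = 0.26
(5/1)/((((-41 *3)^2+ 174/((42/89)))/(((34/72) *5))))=2975/3905424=0.00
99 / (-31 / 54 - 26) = -5346 / 1435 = -3.73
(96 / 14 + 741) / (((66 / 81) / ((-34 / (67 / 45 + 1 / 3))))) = -108128925 / 6314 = -17125.27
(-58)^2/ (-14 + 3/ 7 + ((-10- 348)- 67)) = -11774/ 1535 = -7.67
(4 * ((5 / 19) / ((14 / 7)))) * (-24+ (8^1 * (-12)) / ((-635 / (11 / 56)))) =-213096 / 16891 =-12.62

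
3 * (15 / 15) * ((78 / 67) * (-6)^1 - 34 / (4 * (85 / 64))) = -13452 / 335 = -40.16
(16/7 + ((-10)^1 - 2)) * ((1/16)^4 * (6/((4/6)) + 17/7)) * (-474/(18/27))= 60435/50176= 1.20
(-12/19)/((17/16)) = -192/323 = -0.59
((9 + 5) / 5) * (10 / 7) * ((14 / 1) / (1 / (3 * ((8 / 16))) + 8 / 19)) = 51.48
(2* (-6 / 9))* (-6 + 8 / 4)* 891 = 4752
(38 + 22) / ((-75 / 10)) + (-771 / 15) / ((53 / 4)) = -3148 / 265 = -11.88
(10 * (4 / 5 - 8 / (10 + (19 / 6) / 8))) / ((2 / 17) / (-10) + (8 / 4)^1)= 0.15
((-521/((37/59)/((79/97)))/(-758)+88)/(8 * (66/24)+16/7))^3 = 4850868027501817812364502979/98917869979602711991864000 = 49.04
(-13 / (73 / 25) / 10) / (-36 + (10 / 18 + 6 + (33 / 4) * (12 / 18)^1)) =585 / 31463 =0.02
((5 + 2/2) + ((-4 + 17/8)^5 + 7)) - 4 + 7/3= -1164013/98304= -11.84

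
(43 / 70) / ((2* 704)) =43 / 98560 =0.00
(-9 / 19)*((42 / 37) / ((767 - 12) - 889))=189 / 47101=0.00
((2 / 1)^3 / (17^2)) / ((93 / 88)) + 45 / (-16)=-2.79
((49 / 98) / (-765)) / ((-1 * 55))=1 / 84150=0.00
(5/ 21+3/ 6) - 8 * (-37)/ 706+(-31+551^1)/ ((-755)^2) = 1957753699/ 1690238130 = 1.16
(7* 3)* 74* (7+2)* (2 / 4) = 6993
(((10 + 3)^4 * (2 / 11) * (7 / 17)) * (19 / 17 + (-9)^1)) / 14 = -3827174 / 3179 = -1203.89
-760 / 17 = -44.71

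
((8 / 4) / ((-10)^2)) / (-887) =-1 / 44350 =-0.00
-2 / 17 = -0.12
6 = 6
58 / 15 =3.87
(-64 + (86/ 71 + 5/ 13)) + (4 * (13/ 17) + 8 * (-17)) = -3065163/ 15691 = -195.35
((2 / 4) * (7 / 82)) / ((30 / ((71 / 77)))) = 71 / 54120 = 0.00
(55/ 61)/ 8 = 55/ 488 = 0.11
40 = 40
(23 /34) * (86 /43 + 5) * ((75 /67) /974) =12075 /2218772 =0.01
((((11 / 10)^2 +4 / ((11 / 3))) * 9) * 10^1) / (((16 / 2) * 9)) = 2531 / 880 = 2.88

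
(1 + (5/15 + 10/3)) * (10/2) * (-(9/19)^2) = -1890/361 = -5.24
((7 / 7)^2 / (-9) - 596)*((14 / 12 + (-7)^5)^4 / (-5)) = 110928957739999607770625 / 11664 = 9510370176611763354.82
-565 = -565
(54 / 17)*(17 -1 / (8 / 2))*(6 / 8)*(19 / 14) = 103113 / 1904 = 54.16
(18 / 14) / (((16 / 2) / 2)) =9 / 28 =0.32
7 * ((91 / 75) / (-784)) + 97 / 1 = 116387 / 1200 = 96.99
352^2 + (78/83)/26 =10284035/83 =123904.04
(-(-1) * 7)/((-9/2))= -14/9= -1.56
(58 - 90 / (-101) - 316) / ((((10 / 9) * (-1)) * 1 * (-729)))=-4328 / 13635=-0.32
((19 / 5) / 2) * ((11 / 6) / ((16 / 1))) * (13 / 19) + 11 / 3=1221 / 320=3.82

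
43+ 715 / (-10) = -57 / 2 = -28.50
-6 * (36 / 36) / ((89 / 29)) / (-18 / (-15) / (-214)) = 31030 / 89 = 348.65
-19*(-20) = 380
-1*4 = -4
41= 41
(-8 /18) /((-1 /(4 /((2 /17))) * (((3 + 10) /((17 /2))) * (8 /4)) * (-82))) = -289 /4797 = -0.06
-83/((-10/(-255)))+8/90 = -2116.41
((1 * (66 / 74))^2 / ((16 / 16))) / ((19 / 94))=102366 / 26011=3.94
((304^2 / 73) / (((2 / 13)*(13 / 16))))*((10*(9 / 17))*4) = 266158080 / 1241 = 214470.65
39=39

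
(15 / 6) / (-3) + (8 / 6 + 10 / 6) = 13 / 6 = 2.17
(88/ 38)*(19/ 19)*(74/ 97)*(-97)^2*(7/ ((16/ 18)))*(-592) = -1472408784/ 19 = -77495199.16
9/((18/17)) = 17/2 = 8.50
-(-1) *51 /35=51 /35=1.46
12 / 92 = 3 / 23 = 0.13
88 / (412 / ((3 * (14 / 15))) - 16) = 308 / 459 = 0.67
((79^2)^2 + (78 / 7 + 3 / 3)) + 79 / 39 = 10633375981 / 273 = 38950095.17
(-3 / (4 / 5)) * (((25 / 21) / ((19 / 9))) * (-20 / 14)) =5625 / 1862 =3.02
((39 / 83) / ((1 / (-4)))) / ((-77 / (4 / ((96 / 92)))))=598 / 6391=0.09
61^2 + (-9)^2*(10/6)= 3856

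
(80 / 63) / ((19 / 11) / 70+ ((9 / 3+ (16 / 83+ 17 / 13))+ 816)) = 9495200 / 6135452109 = 0.00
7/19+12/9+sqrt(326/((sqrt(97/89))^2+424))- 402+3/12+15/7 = -635057/1596+sqrt(1097686662)/37833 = -397.03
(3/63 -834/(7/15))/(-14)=37529/294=127.65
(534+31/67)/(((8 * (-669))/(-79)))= 2828911/358584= 7.89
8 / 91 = 0.09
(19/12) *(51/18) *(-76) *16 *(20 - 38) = 98192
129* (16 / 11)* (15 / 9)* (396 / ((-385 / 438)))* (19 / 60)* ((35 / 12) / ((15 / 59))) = -511828.22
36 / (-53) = -36 / 53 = -0.68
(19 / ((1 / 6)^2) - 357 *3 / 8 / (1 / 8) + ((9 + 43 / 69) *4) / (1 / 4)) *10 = -2330.29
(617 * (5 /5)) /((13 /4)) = 2468 /13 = 189.85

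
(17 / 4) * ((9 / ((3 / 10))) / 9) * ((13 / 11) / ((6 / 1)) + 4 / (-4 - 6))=-1139 / 396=-2.88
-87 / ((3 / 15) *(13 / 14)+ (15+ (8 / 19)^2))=-75810 / 13387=-5.66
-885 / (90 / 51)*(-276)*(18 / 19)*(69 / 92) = 1868589 / 19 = 98346.79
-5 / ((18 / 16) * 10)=-4 / 9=-0.44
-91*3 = -273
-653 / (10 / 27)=-17631 / 10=-1763.10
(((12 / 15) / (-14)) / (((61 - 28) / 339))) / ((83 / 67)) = -15142 / 31955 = -0.47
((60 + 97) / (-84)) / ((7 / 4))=-1.07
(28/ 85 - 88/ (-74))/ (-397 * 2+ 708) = -2388/ 135235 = -0.02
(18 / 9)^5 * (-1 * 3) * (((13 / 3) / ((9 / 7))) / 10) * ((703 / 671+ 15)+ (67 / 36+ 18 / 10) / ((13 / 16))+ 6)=-1167403552 / 1358775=-859.16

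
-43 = -43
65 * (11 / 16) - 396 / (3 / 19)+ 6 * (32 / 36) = -117983 / 48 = -2457.98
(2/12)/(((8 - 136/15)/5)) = -25/32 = -0.78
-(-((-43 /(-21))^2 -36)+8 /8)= -14468 /441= -32.81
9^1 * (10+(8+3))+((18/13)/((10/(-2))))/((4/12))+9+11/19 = 244219/1235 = 197.75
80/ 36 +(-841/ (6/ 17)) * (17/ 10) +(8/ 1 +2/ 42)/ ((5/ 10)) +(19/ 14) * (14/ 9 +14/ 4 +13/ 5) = -844643/ 210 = -4022.11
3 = 3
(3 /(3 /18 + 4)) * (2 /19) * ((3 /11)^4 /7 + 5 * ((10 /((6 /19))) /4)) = 146046891 /48681325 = 3.00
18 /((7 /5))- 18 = -36 /7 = -5.14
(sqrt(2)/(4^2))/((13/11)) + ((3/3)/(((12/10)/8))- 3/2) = 11 * sqrt(2)/208 + 31/6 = 5.24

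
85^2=7225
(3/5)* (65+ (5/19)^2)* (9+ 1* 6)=211410/361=585.62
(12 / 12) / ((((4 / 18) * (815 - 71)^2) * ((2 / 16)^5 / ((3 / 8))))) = 96 / 961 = 0.10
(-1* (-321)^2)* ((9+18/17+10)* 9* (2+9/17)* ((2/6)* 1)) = -4532670549/289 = -15683981.14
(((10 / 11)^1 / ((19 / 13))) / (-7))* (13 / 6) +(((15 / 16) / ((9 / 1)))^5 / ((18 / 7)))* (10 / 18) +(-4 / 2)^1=-132406683523831 / 60390069239808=-2.19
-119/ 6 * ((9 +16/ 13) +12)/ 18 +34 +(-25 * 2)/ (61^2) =49586545/ 5224284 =9.49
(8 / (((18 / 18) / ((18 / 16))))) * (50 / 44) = 225 / 22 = 10.23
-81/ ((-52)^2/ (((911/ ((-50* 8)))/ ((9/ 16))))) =8199/ 67600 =0.12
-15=-15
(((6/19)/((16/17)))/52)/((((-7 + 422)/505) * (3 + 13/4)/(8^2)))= 41208/512525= 0.08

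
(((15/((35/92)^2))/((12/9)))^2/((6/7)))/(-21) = -335.67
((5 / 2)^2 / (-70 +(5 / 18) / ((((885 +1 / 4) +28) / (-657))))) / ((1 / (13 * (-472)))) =14009255 / 25644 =546.30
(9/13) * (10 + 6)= 144/13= 11.08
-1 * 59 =-59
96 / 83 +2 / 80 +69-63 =23843 / 3320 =7.18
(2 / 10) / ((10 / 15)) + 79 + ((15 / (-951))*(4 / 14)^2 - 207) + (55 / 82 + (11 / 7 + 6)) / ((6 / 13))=-1399080367 / 12737060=-109.84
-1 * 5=-5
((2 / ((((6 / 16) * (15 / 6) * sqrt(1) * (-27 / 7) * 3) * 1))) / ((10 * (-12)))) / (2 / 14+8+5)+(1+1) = 838399 / 419175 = 2.00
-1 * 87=-87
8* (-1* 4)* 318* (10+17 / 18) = -334112 / 3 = -111370.67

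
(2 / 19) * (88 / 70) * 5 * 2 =176 / 133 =1.32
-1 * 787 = -787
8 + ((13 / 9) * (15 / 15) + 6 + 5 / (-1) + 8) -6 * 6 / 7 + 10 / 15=880 / 63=13.97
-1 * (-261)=261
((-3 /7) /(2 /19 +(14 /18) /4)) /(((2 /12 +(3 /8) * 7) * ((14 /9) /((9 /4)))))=-498636 /673015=-0.74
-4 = -4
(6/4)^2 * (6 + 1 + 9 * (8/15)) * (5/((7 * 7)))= 531/196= 2.71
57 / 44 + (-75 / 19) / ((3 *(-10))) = 1.43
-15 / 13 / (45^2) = -1 / 1755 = -0.00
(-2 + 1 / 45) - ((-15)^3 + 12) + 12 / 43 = 6504118 / 1935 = 3361.30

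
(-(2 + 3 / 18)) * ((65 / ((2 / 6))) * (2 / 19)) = -845 / 19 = -44.47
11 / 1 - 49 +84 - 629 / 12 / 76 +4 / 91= 3764041 / 82992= 45.35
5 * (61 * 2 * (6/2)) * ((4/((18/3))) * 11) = 13420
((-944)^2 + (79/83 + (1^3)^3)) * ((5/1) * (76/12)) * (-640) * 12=-17988154240000/83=-216724749879.52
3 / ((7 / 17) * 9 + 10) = 51 / 233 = 0.22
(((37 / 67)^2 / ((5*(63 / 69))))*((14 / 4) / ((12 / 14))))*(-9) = -220409 / 89780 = -2.45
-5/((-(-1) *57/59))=-295/57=-5.18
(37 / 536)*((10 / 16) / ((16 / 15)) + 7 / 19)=85877 / 1303552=0.07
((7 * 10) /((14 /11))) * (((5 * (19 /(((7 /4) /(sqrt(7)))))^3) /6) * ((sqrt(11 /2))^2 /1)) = 331975600 * sqrt(7) /147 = 5974999.18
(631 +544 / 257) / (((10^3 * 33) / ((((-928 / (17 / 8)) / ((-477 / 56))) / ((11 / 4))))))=3758117888 / 10506898875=0.36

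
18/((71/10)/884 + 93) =159120/822191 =0.19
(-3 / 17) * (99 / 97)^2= -29403 / 159953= -0.18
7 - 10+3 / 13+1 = -1.77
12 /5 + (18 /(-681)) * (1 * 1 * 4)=2604 /1135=2.29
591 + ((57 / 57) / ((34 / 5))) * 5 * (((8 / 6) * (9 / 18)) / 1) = 30166 / 51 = 591.49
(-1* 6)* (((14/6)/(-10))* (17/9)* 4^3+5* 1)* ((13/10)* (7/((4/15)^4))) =64148175/256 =250578.81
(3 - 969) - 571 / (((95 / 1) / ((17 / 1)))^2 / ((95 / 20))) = -2000419 / 1900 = -1052.85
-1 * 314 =-314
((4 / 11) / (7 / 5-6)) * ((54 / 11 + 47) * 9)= -102780 / 2783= -36.93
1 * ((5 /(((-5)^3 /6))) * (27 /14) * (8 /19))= -648 /3325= -0.19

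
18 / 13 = 1.38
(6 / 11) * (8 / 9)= 16 / 33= 0.48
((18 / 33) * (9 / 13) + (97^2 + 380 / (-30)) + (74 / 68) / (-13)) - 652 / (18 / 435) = -92767535 / 14586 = -6360.04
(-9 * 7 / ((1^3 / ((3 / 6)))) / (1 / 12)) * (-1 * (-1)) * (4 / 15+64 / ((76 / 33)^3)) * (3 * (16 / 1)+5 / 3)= -3545100678 / 34295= -103370.77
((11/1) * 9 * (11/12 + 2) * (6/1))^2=12006225/4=3001556.25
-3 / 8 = -0.38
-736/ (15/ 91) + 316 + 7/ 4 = -248839/ 60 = -4147.32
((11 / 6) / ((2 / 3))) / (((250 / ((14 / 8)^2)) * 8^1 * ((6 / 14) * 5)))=3773 / 1920000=0.00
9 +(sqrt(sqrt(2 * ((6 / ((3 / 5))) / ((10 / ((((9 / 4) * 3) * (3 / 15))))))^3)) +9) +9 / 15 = 9 * 15^(1 / 4) * 2^(3 / 4) / 20 +93 / 5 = 20.09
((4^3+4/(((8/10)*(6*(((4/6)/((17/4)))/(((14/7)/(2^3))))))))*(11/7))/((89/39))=44.99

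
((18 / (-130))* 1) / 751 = -9 / 48815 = -0.00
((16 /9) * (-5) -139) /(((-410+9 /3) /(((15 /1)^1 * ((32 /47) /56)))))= 2420 /36519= 0.07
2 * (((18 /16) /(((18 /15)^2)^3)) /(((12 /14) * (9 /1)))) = 0.10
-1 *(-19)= 19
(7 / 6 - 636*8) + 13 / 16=-244129 / 48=-5086.02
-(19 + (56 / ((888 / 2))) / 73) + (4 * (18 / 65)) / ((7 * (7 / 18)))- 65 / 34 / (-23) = -373601263379 / 20181899010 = -18.51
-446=-446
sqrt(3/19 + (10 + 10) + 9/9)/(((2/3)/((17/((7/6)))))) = 153 * sqrt(7638)/133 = 100.54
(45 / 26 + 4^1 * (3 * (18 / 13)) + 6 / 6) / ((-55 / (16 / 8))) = -503 / 715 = -0.70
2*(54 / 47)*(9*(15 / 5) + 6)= 3564 / 47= 75.83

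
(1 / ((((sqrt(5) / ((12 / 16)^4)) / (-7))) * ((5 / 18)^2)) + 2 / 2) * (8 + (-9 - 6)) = -7 + 321489 * sqrt(5) / 8000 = 82.86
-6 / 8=-3 / 4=-0.75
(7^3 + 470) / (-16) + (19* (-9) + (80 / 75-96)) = -76019 / 240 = -316.75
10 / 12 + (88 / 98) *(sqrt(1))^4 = 509 / 294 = 1.73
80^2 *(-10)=-64000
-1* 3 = -3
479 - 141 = 338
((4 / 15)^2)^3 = 4096 / 11390625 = 0.00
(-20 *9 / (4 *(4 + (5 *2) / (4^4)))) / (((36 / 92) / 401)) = -5902720 / 517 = -11417.25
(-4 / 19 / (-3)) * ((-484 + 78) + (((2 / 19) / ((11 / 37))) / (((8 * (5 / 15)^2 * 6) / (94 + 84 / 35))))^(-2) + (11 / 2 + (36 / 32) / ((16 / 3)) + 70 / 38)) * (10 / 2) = -3467029356301115 / 24800388130656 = -139.80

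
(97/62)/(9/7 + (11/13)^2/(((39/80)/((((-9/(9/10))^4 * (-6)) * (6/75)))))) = -1491763/6720566074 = -0.00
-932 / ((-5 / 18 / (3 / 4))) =2516.40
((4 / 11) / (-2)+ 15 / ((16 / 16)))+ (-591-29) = -6657 / 11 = -605.18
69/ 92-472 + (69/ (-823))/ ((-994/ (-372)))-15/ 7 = -110654393/ 233732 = -473.42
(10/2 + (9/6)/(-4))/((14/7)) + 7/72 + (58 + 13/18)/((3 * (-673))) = 692137/290736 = 2.38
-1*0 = 0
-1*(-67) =67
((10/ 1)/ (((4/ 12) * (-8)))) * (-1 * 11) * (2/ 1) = 165/ 2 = 82.50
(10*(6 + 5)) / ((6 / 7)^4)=132055 / 648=203.79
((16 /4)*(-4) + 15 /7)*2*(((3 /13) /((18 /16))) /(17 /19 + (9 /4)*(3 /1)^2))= -0.27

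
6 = 6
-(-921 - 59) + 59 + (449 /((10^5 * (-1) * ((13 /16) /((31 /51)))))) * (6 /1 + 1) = 4305258817 /4143750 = 1038.98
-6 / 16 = -3 / 8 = -0.38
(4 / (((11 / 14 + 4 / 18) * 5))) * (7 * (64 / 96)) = 3.70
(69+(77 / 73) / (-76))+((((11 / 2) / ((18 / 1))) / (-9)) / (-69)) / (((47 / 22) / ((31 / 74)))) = 1859955194411 / 26961257754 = 68.99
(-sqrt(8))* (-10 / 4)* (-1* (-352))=1760* sqrt(2)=2489.02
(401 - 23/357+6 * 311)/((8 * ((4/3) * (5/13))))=657553/1190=552.57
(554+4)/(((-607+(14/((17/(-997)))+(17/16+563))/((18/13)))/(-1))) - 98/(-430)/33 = 70155781/98684355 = 0.71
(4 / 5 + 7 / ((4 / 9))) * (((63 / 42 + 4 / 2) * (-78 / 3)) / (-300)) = 30121 / 6000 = 5.02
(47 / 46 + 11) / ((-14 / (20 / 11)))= -395 / 253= -1.56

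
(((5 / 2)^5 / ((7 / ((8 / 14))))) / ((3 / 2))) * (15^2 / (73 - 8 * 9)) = 234375 / 196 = 1195.79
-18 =-18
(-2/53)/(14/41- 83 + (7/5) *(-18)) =410/1171883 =0.00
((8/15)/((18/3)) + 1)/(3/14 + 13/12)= 1372/1635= 0.84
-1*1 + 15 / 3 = 4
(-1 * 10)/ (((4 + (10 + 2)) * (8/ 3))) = -15/ 64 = -0.23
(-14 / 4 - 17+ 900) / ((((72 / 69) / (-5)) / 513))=-34590735 / 16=-2161920.94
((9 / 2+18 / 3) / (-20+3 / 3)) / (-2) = 21 / 76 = 0.28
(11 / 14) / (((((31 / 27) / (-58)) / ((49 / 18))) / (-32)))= 107184 / 31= 3457.55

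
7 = 7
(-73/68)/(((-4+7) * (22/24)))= -73/187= -0.39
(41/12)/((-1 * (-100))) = 41/1200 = 0.03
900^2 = 810000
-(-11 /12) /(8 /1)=0.11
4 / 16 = 1 / 4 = 0.25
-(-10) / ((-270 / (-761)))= 761 / 27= 28.19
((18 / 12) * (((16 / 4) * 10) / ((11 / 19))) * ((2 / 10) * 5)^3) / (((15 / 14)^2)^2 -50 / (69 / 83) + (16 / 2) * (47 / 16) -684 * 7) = -3021802560 / 140637337313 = -0.02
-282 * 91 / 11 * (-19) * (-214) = -104341692 / 11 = -9485608.36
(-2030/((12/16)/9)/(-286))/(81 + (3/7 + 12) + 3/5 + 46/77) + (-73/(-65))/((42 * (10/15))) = 62341463/66304420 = 0.94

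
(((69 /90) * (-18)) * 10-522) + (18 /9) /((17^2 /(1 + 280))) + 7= -188155 /289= -651.06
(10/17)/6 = 0.10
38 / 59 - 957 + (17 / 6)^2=-2014249 / 2124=-948.33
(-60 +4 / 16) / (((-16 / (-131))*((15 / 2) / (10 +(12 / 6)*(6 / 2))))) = -31309 / 30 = -1043.63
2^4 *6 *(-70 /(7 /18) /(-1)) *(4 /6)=11520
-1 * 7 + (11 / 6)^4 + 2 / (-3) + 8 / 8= 6001 / 1296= 4.63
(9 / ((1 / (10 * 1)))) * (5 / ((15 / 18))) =540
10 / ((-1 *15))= -2 / 3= -0.67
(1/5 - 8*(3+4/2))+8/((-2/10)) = -399/5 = -79.80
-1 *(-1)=1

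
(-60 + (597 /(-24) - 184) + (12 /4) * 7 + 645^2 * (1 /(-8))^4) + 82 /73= -43410911 /299008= -145.18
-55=-55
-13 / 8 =-1.62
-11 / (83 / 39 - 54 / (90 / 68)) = 2145 / 7541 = 0.28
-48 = -48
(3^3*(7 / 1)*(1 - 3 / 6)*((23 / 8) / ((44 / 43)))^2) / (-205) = -184864869 / 50800640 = -3.64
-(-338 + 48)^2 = -84100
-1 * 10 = -10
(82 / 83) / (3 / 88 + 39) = 0.03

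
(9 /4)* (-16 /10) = -18 /5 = -3.60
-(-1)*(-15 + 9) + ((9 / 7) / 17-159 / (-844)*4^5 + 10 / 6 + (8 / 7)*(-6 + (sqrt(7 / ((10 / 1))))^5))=7*sqrt(70) / 125 + 13694080 / 75327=182.26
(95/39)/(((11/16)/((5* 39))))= 7600/11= 690.91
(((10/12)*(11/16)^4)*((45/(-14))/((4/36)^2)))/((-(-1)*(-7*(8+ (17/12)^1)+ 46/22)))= 117406179/154599424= 0.76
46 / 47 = 0.98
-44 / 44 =-1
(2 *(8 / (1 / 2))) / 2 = 16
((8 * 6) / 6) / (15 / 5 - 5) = -4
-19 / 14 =-1.36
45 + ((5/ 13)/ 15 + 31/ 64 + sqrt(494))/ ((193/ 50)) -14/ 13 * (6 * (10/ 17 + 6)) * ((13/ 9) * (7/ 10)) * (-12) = 50 * sqrt(494)/ 193 + 11498902981/ 20473440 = 567.41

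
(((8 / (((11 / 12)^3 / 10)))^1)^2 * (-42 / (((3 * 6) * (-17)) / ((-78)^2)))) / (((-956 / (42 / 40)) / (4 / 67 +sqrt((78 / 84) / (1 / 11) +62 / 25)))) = -35841.06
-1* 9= -9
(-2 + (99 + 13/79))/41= 7676/3239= 2.37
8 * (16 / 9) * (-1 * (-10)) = 1280 / 9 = 142.22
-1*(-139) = 139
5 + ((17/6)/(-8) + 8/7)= 1945/336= 5.79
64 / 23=2.78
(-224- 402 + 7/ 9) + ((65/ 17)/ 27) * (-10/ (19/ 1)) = -5453213/ 8721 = -625.30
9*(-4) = -36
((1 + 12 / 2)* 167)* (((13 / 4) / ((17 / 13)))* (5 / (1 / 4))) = 987805 / 17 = 58106.18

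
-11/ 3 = -3.67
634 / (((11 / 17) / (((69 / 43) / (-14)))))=-371841 / 3311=-112.30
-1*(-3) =3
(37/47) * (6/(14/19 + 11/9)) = 37962/15745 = 2.41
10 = 10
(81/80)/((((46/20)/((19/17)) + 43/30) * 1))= 0.29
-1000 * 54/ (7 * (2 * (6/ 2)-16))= 5400/ 7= 771.43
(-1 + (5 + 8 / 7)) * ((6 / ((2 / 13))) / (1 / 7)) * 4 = 5616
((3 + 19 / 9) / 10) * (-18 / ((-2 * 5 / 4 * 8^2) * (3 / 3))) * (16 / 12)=23 / 300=0.08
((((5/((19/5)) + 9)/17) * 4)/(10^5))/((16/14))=343/16150000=0.00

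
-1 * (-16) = 16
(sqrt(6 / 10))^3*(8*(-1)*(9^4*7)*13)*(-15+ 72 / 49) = 1357182216*sqrt(15) / 175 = 30036252.12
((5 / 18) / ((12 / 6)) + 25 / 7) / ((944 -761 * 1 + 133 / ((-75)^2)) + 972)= 584375 / 181916224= 0.00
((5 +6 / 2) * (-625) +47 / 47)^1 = -4999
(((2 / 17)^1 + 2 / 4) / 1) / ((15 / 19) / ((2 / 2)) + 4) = 0.13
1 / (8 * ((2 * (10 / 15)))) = 3 / 32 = 0.09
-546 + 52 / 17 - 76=-10522 / 17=-618.94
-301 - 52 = -353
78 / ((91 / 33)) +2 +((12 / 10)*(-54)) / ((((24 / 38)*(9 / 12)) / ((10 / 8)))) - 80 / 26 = -13085 / 91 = -143.79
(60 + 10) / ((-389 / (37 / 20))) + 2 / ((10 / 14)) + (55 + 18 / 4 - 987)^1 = -1799189 / 1945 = -925.03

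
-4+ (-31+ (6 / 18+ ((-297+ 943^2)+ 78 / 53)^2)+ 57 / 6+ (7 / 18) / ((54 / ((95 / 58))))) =125142278604175176677 / 158360184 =790238274818.97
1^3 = 1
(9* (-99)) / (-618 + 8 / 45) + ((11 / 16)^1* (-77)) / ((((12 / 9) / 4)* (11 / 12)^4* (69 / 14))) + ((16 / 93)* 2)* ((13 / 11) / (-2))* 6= -108930357857 / 2398561946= -45.41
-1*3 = -3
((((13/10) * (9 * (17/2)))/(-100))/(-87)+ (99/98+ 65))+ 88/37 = 7192535019/105154000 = 68.40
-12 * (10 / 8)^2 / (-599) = 75 / 2396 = 0.03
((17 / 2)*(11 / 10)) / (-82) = -187 / 1640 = -0.11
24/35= 0.69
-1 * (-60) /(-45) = -4 /3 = -1.33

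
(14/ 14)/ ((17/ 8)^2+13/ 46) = 0.21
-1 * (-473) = 473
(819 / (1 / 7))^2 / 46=32867289 / 46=714506.28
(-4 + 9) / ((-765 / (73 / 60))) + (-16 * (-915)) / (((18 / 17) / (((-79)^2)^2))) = 4943887041232727 / 9180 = 538549786626.66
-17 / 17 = -1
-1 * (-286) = 286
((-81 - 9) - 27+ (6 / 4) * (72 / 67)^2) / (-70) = 517437 / 314230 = 1.65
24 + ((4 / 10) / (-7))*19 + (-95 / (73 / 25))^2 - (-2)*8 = 204679973 / 186515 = 1097.39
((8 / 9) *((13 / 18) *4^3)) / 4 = 832 / 81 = 10.27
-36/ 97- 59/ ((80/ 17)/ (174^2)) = -736396299/ 1940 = -379585.72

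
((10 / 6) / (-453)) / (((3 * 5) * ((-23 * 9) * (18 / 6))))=1 / 2531817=0.00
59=59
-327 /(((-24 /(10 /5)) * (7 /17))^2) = -31501 /2352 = -13.39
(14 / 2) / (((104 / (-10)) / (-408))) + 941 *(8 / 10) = 66782 / 65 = 1027.42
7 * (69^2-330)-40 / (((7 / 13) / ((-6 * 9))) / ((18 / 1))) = 722559 / 7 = 103222.71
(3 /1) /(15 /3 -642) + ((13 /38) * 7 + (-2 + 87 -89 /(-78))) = 88.53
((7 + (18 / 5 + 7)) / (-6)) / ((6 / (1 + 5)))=-44 / 15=-2.93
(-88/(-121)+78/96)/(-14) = -271/2464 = -0.11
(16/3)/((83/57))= 304/83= 3.66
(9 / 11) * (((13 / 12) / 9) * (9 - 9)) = 0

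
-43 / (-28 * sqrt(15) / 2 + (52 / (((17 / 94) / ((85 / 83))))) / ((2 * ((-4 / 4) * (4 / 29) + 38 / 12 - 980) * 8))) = -10750206196223 / 39018833375997541 + 119843574119571722 * sqrt(15) / 585282500639963115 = 0.79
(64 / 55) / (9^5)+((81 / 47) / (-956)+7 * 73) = 74567635431493 / 145925431740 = 511.00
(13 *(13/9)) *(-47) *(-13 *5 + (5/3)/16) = 24742445/432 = 57274.18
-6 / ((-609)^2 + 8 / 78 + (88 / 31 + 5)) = -3627 / 224202365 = -0.00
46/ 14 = 23/ 7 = 3.29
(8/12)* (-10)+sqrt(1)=-17/3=-5.67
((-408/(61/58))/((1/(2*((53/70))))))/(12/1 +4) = -78387/2135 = -36.72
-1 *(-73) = 73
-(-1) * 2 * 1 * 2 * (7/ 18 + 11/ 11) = 50/ 9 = 5.56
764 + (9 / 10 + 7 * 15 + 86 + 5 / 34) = 81264 / 85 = 956.05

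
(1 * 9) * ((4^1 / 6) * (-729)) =-4374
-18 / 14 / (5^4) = -9 / 4375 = -0.00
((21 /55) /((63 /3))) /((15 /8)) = 8 /825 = 0.01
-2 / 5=-0.40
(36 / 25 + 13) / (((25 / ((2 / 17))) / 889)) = 641858 / 10625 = 60.41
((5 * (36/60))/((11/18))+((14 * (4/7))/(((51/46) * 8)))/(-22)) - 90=-47759/561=-85.13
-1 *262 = -262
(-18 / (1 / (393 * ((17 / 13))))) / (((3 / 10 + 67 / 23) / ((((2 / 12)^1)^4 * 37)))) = -9475885 / 115284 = -82.20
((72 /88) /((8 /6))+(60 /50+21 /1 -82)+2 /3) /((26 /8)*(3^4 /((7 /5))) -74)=-270361 /526845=-0.51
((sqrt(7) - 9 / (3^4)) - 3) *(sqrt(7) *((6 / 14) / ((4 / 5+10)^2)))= 25 / 972 - 25 *sqrt(7) / 2187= -0.00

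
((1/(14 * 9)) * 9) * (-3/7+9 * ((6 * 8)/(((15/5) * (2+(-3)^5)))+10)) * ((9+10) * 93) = 265224933/23618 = 11229.78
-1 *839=-839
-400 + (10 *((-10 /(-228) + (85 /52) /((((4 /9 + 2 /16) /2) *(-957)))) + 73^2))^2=266736867010765213873825 /93925928188521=2839864051.97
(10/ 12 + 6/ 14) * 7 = 53/ 6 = 8.83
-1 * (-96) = 96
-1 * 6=-6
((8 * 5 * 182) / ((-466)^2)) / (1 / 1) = 1820 / 54289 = 0.03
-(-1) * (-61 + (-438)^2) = 191783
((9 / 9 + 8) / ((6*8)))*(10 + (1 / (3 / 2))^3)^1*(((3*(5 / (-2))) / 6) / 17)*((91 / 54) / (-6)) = 63245 / 1586304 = 0.04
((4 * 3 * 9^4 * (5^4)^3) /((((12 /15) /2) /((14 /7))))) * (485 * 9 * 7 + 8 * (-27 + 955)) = 3650100864257812500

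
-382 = -382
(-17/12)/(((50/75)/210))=-1785/4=-446.25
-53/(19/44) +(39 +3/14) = -22217/266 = -83.52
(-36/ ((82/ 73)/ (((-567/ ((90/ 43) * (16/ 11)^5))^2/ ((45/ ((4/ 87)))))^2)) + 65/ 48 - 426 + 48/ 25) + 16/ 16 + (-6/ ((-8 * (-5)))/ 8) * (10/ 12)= -509997834779327216414423454670603339/ 976991512174969419680710656000000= -522.01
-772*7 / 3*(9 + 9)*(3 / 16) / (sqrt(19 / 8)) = -12159*sqrt(38) / 19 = -3944.90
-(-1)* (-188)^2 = 35344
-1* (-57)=57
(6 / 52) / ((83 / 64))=96 / 1079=0.09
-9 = -9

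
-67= -67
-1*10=-10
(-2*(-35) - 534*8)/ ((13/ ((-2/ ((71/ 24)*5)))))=201696/ 4615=43.70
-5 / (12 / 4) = -5 / 3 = -1.67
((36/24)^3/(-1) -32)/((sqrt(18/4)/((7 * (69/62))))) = -45563 * sqrt(2)/496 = -129.91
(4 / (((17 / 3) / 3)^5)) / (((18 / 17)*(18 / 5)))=3645 / 83521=0.04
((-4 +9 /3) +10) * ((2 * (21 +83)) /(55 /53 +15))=49608 /425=116.72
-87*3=-261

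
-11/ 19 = -0.58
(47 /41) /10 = 47 /410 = 0.11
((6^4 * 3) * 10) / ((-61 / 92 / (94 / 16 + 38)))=-156939120 / 61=-2572772.46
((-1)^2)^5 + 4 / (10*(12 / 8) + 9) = 7 / 6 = 1.17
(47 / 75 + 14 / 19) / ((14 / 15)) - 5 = -4707 / 1330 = -3.54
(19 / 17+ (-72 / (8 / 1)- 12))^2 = 114244 / 289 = 395.31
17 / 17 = 1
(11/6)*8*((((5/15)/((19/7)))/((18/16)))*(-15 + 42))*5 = 12320/57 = 216.14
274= 274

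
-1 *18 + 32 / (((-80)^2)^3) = -147455999999 / 8192000000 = -18.00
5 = 5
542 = 542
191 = 191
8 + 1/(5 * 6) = 241/30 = 8.03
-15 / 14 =-1.07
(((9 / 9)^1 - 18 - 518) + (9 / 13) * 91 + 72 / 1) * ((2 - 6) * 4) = 6400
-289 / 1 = -289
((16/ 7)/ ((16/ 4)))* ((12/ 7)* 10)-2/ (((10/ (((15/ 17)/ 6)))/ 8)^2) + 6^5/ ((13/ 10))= 1102957624/ 184093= 5991.31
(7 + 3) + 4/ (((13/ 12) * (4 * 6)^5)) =21565441/ 2156544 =10.00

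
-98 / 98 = -1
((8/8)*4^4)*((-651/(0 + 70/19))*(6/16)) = -84816/5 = -16963.20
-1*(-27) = 27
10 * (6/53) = 1.13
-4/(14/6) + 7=37/7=5.29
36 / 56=9 / 14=0.64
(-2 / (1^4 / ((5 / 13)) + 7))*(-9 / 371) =15 / 2968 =0.01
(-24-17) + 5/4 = -159/4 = -39.75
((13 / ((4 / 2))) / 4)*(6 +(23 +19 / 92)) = 47.46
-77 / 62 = -1.24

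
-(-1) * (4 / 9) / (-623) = -4 / 5607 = -0.00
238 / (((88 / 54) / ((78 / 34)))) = 7371 / 22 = 335.05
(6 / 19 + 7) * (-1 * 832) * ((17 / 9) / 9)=-1966016 / 1539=-1277.46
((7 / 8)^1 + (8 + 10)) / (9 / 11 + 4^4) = 1661 / 22600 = 0.07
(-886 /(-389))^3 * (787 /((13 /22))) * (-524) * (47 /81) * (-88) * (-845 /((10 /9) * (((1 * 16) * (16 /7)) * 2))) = -4638545566869957743 /1059549642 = -4377846382.09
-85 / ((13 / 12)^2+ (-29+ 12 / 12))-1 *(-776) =3009928 / 3863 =779.17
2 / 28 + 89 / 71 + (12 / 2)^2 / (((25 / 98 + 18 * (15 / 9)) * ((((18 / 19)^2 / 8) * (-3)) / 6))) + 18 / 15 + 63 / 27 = -433786289 / 26524890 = -16.35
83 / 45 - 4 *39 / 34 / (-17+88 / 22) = 2.20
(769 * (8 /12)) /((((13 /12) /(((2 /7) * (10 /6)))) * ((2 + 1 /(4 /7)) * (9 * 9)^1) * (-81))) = -49216 /5373459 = -0.01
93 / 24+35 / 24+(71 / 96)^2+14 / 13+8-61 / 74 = 62649745 / 4432896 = 14.13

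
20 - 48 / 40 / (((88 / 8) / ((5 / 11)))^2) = 292790 / 14641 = 20.00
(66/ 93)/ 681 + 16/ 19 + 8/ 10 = 3295406/ 2005545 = 1.64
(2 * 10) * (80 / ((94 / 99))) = 79200 / 47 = 1685.11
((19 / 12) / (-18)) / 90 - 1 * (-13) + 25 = 738701 / 19440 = 38.00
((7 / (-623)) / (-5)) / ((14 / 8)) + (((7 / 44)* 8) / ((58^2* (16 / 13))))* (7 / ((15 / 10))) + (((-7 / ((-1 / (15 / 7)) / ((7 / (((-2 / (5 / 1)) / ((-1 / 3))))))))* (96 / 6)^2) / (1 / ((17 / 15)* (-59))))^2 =9309462538141477905341 / 4149628560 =2243444781511.11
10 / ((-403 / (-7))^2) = 490 / 162409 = 0.00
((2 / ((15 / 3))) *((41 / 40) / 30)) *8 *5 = 41 / 75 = 0.55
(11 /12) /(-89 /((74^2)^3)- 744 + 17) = -451567847984 /358134355074123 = -0.00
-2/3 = -0.67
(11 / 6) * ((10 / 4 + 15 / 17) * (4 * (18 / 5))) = 1518 / 17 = 89.29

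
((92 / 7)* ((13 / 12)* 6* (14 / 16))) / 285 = 299 / 1140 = 0.26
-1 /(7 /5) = -5 /7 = -0.71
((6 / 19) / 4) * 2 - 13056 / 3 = -82685 / 19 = -4351.84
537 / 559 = 0.96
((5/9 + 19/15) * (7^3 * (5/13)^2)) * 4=562520/1521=369.84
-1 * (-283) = 283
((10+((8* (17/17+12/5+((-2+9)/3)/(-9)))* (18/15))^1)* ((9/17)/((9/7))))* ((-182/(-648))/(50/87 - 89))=-1702909/32428350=-0.05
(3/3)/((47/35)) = 35/47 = 0.74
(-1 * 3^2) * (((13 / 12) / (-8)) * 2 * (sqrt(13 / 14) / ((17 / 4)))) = 39 * sqrt(182) / 952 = 0.55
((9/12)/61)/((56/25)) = 75/13664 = 0.01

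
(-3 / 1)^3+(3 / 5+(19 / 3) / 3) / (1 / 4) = -727 / 45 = -16.16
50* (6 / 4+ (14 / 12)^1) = 400 / 3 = 133.33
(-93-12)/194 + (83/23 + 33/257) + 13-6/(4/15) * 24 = -600664013/1146734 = -523.80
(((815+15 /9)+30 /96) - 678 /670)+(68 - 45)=13490593 /16080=838.97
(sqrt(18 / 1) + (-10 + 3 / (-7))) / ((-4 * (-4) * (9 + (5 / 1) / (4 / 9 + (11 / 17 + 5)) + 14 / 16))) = -17009 / 279118 + 699 * sqrt(2) / 39874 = -0.04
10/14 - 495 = -3460/7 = -494.29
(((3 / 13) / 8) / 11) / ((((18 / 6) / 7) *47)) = 7 / 53768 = 0.00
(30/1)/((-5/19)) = -114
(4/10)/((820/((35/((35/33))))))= 33/2050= 0.02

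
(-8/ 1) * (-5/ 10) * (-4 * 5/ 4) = -20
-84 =-84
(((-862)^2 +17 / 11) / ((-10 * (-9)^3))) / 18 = 8173501 / 1443420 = 5.66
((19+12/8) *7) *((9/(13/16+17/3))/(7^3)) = 8856/15239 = 0.58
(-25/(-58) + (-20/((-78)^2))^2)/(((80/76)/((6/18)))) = 219782405/1610154936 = 0.14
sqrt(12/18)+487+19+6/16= sqrt(6)/3+4051/8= 507.19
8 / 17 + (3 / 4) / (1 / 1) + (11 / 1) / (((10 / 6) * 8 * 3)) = 1.50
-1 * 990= -990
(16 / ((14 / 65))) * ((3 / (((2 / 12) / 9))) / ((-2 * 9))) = -4680 / 7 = -668.57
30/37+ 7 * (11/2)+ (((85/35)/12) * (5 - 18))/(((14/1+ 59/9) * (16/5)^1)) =650953/16576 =39.27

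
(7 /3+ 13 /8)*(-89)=-8455 /24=-352.29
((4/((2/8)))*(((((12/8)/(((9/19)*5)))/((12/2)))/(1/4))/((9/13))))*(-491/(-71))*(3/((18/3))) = 970216/28755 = 33.74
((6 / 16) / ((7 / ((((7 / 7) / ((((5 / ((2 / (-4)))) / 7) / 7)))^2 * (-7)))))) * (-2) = 7203 / 400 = 18.01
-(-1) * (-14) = -14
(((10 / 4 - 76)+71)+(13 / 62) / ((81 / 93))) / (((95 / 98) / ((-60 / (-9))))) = -23912 / 1539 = -15.54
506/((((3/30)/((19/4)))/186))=4470510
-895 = -895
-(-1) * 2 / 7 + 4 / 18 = 32 / 63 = 0.51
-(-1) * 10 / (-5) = -2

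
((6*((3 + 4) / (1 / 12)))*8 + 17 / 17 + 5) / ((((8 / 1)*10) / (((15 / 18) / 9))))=673 / 144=4.67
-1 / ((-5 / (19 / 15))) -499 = -37406 / 75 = -498.75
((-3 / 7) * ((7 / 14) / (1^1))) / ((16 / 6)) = -9 / 112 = -0.08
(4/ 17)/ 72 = 1/ 306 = 0.00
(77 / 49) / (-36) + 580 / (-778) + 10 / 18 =-7633 / 32676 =-0.23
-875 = -875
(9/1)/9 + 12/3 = 5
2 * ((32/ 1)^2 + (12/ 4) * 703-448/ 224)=6262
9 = 9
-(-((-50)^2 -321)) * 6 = 13074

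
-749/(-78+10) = 749/68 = 11.01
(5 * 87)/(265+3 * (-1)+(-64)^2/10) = 2175/3358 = 0.65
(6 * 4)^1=24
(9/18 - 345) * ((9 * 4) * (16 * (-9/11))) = 1785888/11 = 162353.45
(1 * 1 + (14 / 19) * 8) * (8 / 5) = 1048 / 95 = 11.03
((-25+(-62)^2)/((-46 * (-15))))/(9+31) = 1273/9200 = 0.14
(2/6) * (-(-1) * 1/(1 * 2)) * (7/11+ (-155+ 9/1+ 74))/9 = -785/594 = -1.32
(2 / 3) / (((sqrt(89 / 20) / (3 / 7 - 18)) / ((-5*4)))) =111.06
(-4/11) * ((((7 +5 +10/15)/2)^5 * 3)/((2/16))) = -79235168/891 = -88928.36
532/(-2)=-266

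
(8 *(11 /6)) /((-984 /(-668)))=3674 /369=9.96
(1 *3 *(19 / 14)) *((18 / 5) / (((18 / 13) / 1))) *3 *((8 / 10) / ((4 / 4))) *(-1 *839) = -3730194 / 175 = -21315.39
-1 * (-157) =157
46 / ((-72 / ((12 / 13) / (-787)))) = 23 / 30693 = 0.00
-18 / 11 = -1.64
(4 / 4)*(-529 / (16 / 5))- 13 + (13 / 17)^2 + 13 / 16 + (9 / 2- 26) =-57342 / 289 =-198.42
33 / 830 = 0.04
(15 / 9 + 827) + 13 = 2525 / 3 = 841.67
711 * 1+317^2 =101200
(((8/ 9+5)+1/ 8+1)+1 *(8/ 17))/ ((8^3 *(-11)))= -9161/ 6893568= -0.00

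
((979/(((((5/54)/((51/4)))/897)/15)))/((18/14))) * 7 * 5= 98753820165/2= 49376910082.50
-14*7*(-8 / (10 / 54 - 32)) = -21168 / 859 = -24.64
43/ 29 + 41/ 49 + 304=435280/ 1421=306.32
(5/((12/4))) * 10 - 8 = 26/3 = 8.67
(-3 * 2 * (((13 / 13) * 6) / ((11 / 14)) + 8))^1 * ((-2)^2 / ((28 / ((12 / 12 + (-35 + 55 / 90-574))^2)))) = -10279622054 / 2079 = -4944503.15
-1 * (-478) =478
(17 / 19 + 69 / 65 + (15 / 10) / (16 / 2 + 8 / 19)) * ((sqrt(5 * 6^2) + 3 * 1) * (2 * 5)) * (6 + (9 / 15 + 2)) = 21762687 / 39520 + 21762687 * sqrt(5) / 19760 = 3013.37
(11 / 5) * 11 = 121 / 5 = 24.20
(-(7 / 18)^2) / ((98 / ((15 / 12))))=-5 / 2592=-0.00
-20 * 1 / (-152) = 0.13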